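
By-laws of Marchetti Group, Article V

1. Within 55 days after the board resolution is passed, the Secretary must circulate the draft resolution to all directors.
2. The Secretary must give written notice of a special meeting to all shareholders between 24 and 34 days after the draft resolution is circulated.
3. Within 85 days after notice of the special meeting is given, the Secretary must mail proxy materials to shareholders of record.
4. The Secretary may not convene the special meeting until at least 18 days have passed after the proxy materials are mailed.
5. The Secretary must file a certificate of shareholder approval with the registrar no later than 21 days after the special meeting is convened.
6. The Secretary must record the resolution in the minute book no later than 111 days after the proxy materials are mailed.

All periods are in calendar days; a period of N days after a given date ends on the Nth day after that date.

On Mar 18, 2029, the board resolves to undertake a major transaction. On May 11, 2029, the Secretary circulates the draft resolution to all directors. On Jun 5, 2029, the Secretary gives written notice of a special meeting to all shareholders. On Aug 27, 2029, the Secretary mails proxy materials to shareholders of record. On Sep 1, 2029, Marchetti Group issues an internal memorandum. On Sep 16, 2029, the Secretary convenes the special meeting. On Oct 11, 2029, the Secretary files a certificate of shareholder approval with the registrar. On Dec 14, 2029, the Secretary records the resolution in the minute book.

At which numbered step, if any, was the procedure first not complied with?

Step 5

Step 1 — counting 55 days from Mar 18, 2029 (when the board resolution is passed) gives a deadline of May 12, 2029; May 11, 2029 is within that limit.
Step 2 — 24 and 34 days from May 11, 2029 (when the draft resolution is circulated) are Jun 4, 2029 and Jun 14, 2029 respectively; done Jun 5, 2029 — within the window.
Step 3 — counting 85 days from Jun 5, 2029 (when notice of the special meeting is given) gives a deadline of Aug 29, 2029; completed Aug 27, 2029, before the deadline.
Step 4 — must wait 18 days from Aug 27, 2029 (when the proxy materials are mailed), so not before Sep 14, 2029; done Sep 16, 2029, after the minimum wait.
Step 5 — counting 21 days from Sep 16, 2029 (when the special meeting is convened) gives a deadline of Oct 7, 2029; not done until Oct 11, 2029, 4 days after the deadline.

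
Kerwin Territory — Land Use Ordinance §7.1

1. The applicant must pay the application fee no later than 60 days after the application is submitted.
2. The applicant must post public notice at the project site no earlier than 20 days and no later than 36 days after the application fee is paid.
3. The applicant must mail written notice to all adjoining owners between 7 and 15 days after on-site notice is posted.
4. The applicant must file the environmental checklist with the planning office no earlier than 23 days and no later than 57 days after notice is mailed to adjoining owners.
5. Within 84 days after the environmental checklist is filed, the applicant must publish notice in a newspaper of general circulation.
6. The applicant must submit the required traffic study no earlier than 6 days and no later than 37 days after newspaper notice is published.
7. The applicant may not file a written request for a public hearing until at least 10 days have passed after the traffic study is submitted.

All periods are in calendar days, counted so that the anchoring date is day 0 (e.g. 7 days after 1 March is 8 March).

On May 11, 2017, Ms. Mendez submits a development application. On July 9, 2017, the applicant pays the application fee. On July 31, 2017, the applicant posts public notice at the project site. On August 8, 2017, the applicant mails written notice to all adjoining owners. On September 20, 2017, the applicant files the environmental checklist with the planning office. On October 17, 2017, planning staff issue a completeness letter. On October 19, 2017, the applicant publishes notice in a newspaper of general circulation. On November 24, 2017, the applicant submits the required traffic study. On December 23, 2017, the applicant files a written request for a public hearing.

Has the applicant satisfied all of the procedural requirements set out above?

Yes

(1) due by May 11, 2017 + 60 days = July 10, 2017; July 9, 2017 is within that limit.
(2) the permitted window runs from July 9, 2017 + 20 = July 29, 2017 to July 9, 2017 + 36 = August 14, 2017; done July 31, 2017, which is between those dates.
(3) the permitted window runs from July 31, 2017 + 7 = August 7, 2017 to July 31, 2017 + 15 = August 15, 2017; done August 8, 2017 — within the window.
(4) the permitted window runs from August 8, 2017 + 23 = August 31, 2017 to August 8, 2017 + 57 = October 4, 2017; done September 20, 2017, which is between those dates.
(5) due by September 20, 2017 + 84 days = December 13, 2017; completed October 19, 2017, before the deadline.
(6) the permitted window runs from October 19, 2017 + 6 = October 25, 2017 to October 19, 2017 + 37 = November 25, 2017; November 24, 2017 falls inside that range.
(7) permitted from November 24, 2017 + 10 days = December 4, 2017 onward; done December 23, 2017 — permitted.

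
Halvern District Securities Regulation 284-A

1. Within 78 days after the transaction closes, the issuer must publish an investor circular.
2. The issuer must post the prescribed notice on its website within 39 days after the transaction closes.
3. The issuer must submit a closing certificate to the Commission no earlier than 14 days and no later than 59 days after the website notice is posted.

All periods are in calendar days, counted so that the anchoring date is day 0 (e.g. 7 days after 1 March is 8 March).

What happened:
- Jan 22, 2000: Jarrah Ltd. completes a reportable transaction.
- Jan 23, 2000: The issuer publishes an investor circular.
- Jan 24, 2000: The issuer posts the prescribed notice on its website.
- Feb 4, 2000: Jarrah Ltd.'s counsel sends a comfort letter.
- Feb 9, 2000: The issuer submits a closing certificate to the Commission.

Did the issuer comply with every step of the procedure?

Yes

Step 1 — counting 78 days from Jan 22, 2000 (when the transaction closes) gives a deadline of Apr 9, 2000; completed Jan 23, 2000, before the deadline.
Step 2 — counting 39 days from Jan 22, 2000 (when the transaction closes) gives a deadline of Mar 1, 2000; Jan 24, 2000 is within that limit.
Step 3 — 14 and 59 days from Jan 24, 2000 (when the website notice is posted) are Feb 7, 2000 and Mar 23, 2000 respectively; done Feb 9, 2000 — within the window.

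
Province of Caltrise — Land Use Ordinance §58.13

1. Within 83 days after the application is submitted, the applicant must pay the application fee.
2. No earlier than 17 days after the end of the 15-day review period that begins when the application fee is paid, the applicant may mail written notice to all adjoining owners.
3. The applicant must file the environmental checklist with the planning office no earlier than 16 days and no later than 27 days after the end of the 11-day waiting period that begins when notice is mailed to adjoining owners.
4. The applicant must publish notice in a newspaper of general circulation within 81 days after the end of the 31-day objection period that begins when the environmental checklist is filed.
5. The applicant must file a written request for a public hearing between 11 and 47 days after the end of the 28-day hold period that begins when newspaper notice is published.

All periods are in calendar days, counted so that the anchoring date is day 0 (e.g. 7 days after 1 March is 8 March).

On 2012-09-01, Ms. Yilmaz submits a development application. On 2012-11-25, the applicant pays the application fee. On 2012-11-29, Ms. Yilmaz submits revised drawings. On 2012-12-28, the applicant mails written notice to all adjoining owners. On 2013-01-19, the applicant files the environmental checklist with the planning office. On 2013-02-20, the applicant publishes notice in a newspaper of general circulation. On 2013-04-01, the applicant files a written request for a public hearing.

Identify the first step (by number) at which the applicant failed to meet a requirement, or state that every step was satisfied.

Step 1

(1) due by 2012-09-01 + 83 days = 2012-11-23; 2012-11-25 misses that deadline by 2 days.
That is the first point of non-compliance.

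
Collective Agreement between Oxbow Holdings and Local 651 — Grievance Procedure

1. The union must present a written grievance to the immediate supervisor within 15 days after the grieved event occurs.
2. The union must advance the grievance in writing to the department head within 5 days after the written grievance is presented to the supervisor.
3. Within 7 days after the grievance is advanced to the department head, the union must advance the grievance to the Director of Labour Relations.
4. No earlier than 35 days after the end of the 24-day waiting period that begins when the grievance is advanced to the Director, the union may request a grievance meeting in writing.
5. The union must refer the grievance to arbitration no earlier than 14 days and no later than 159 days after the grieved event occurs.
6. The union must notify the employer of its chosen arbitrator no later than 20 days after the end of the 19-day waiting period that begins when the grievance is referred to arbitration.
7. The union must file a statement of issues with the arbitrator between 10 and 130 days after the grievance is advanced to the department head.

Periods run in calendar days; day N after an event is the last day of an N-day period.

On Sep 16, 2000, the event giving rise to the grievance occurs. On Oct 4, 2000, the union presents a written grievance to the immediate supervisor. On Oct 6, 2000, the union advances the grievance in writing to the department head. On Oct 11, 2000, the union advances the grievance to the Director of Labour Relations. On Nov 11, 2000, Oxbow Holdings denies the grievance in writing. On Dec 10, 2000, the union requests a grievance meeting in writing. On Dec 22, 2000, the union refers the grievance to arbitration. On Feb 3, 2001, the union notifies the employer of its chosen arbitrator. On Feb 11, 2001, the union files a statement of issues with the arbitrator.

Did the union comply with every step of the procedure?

No

Step 1: 15 days after Sep 16, 2000 (when the grieved event occurs) is Oct 1, 2000; not done until Oct 4, 2000, 3 days after the deadline.
No need to go further; step 1 was not satisfied.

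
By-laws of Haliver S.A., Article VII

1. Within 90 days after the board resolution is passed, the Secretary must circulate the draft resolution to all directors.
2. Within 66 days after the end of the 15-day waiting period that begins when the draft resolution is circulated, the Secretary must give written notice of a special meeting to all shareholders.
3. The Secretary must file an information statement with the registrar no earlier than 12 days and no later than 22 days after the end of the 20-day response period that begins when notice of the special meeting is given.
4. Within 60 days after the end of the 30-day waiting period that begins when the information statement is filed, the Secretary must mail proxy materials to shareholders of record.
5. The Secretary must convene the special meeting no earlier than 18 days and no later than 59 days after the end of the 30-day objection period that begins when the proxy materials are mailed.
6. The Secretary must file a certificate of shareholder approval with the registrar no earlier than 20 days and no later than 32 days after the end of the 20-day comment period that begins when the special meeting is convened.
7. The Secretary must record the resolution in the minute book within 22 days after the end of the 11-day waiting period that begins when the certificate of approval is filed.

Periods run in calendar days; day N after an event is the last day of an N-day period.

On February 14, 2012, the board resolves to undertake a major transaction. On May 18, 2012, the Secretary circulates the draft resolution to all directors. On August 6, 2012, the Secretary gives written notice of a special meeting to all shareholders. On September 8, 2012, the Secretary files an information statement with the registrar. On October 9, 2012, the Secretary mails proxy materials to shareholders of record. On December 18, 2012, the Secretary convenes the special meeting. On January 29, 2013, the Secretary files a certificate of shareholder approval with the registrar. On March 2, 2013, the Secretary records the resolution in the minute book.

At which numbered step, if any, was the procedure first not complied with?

Step 1

Step 1 — counting 90 days from February 14, 2012 (when the board resolution is passed) gives a deadline of May 14, 2012; done May 18, 2012 — 4 days late.
The analysis stops there.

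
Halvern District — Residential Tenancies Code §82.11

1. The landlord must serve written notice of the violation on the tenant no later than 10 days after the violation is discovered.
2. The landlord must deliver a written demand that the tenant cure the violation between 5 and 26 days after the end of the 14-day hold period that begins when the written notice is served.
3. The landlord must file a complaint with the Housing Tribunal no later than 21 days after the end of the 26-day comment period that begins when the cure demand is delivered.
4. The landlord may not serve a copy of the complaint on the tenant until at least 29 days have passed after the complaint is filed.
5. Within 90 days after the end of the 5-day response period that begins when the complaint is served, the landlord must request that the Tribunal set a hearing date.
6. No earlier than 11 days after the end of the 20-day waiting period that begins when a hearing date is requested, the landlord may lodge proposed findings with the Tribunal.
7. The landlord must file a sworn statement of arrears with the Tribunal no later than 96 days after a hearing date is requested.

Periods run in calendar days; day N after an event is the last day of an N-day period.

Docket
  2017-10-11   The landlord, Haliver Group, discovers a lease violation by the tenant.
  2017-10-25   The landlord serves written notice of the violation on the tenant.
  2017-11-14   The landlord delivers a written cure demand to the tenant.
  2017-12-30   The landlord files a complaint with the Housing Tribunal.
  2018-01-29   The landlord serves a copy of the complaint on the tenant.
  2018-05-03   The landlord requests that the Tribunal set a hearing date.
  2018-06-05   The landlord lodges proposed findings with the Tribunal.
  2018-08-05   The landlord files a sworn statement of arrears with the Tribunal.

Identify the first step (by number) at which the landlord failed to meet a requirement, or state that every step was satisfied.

(1) due by 2017-10-11 + 10 days = 2017-10-21; 2017-10-25 misses that deadline by 4 days.

Step 1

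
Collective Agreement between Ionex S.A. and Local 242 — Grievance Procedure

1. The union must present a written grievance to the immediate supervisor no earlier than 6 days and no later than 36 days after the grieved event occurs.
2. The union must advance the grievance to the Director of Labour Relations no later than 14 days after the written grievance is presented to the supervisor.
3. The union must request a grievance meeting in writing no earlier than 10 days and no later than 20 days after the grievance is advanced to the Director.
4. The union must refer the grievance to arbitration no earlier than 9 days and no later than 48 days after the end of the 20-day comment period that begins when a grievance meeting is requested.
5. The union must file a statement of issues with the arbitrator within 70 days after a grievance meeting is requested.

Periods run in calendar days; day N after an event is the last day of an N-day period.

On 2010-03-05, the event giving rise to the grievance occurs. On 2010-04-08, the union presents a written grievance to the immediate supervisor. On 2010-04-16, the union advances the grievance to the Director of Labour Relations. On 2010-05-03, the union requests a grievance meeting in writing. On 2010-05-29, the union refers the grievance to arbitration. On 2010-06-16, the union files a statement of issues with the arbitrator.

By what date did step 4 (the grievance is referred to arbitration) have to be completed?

2010-07-10

A grievance meeting is requested on 2010-05-03; the 20-day comment period therefore ends 2010-05-23, and step 4 runs from that date. The window is 9–48 days after 2010-05-23; it closes on 2010-07-10.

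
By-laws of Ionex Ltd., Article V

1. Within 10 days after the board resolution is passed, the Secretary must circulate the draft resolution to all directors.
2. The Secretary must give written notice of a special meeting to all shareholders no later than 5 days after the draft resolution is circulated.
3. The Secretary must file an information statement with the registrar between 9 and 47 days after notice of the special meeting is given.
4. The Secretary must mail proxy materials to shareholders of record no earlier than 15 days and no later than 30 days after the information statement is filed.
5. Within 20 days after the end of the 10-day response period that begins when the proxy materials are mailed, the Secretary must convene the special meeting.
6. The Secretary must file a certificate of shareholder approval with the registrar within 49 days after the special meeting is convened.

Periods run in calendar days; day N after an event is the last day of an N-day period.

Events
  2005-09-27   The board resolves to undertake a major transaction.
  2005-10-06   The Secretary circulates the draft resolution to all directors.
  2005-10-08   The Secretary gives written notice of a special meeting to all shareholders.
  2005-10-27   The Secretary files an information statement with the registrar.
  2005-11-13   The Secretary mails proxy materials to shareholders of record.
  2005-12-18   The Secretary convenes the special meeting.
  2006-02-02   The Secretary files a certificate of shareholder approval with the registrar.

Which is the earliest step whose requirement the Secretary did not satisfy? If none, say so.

(1) due by 2005-09-27 + 10 days = 2005-10-07; 2005-10-06 is within that limit.
(2) due by 2005-10-06 + 5 days = 2005-10-11; 2005-10-08 is within that limit.
(3) the permitted window runs from 2005-10-08 + 9 = 2005-10-17 to 2005-10-08 + 47 = 2005-11-24; 2005-10-27 falls inside that range.
(4) the permitted window runs from 2005-10-27 + 15 = 2005-11-11 to 2005-10-27 + 30 = 2005-11-26; done 2005-11-13 — within the window.
(5) due by 2005-11-23 + 20 days = 2005-12-13; not done until 2005-12-18, 5 days after the deadline.
That is the first point of non-compliance.

Step 5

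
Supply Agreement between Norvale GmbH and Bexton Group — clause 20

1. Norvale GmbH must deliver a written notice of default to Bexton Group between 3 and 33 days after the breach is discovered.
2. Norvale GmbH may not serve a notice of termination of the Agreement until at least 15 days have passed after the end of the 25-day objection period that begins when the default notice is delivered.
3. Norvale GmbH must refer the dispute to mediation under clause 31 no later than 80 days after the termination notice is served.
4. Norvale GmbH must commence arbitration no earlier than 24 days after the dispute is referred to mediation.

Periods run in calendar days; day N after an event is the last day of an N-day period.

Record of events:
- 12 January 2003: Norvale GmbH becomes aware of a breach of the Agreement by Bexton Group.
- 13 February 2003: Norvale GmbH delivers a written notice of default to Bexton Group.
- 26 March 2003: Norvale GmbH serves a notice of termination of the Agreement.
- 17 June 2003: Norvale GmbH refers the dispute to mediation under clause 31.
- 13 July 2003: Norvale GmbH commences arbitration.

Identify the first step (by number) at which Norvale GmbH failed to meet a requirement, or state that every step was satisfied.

(1) the permitted window runs from 12 January 2003 + 3 = 15 January 2003 to 12 January 2003 + 33 = 14 February 2003; done 13 February 2003 — within the window.
(2) permitted from 10 March 2003 + 15 days = 25 March 2003 onward; done 26 March 2003 — permitted.
(3) due by 26 March 2003 + 80 days = 14 June 2003; 17 June 2003 misses that deadline by 3 days.
That is the first point of non-compliance.

Step 3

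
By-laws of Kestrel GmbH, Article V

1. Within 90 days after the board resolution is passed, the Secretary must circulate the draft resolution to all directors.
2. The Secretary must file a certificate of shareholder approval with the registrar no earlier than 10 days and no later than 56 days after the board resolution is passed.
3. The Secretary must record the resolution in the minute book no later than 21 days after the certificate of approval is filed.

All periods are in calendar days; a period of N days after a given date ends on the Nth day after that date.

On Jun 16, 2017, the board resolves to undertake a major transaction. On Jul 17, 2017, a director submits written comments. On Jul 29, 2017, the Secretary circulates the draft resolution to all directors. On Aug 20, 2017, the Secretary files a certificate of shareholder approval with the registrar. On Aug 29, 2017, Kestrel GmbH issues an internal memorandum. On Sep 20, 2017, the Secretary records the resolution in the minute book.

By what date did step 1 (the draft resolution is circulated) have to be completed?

Sep 14, 2017

Step 1 runs from Jun 16, 2017, when the board resolution is passed. 90 days after Jun 16, 2017 is Sep 14, 2017.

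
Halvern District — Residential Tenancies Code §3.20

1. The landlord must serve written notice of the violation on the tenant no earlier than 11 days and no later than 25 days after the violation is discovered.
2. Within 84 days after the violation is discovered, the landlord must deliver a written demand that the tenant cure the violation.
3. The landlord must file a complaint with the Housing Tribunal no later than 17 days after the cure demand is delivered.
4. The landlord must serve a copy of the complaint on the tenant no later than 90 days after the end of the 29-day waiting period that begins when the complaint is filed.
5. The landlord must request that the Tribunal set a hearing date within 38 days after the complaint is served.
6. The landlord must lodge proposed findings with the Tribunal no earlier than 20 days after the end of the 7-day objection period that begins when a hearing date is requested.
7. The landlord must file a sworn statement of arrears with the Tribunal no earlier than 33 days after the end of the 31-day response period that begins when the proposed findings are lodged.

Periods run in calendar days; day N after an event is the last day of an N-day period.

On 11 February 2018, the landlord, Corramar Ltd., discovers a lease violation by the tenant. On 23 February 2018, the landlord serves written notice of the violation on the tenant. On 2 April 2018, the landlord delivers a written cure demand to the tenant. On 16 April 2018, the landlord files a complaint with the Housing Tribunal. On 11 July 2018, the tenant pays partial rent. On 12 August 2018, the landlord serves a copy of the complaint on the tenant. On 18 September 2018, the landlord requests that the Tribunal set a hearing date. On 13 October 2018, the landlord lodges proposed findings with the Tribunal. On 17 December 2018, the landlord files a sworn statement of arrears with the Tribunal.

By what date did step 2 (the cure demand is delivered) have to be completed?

6 May 2018

Step 2 runs from 11 February 2018, when the violation is discovered. 84 days after 11 February 2018 is 6 May 2018.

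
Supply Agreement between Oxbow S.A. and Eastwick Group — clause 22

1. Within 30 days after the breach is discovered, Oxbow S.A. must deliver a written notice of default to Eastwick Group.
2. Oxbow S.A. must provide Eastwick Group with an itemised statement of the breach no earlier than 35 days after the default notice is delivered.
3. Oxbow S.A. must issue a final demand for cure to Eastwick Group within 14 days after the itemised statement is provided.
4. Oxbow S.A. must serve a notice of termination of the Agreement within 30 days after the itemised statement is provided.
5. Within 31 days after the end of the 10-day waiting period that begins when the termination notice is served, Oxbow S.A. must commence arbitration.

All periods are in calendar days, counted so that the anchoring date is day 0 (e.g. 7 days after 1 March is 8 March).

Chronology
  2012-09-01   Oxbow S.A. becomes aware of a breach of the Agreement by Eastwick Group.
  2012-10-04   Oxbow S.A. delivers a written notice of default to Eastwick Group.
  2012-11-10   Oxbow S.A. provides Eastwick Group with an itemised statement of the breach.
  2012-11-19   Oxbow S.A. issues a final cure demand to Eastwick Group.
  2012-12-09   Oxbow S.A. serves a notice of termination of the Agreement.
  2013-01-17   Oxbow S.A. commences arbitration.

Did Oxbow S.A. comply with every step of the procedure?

Step 1 — counting 30 days from 2012-09-01 (when the breach is discovered) gives a deadline of 2012-10-01; 2012-10-04 misses that deadline by 3 days.
The procedure was therefore not followed at step 1.

No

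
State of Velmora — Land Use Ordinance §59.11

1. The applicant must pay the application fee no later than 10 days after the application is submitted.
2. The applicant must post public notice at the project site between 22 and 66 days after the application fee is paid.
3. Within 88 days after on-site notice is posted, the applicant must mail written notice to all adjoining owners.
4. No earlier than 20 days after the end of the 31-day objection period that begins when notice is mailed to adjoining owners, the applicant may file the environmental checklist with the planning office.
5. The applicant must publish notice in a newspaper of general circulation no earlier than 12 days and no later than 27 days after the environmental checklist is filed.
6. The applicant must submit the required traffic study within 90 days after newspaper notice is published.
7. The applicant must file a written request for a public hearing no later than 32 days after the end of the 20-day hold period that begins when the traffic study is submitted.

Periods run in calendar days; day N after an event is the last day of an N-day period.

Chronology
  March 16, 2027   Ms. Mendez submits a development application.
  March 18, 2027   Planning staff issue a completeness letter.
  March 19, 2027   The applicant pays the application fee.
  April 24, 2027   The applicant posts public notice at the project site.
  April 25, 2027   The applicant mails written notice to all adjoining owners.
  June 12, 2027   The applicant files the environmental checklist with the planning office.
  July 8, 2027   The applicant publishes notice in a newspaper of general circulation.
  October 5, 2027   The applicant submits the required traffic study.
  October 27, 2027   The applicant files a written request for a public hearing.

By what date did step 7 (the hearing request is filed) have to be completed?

November 26, 2027

The traffic study is submitted on October 5, 2027; the 20-day hold period therefore ends October 25, 2027, and step 7 runs from that date. 32 days after October 25, 2027 is November 26, 2027.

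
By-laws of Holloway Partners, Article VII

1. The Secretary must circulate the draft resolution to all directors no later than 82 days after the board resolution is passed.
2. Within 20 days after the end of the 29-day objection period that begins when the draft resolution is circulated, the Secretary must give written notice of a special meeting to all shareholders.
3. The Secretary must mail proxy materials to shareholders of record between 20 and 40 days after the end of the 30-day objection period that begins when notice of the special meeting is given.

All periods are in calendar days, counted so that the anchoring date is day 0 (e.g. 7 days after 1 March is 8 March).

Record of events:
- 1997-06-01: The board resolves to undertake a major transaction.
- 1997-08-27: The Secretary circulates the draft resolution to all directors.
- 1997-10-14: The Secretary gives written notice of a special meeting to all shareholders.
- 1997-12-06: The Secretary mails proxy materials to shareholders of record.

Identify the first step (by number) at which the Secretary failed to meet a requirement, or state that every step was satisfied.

Step 1: 82 days after 1997-06-01 (when the board resolution is passed) is 1997-08-22; 1997-08-27 misses that deadline by 5 days.

Step 1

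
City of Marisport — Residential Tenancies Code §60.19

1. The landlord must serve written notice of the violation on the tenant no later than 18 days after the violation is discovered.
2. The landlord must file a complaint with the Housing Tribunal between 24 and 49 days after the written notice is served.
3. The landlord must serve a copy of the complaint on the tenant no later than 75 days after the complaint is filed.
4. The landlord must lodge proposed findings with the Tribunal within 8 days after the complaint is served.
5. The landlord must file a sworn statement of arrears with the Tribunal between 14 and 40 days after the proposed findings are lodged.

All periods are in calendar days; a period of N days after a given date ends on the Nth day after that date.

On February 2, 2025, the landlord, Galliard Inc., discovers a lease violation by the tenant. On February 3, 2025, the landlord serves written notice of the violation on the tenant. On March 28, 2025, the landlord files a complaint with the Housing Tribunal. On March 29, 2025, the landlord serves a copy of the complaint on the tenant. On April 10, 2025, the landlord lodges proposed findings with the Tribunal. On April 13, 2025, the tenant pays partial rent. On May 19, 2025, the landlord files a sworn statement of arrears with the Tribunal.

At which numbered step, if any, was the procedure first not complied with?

Step 1: 18 days after February 2, 2025 (when the violation is discovered) is February 20, 2025; February 3, 2025 is within that limit.
Step 2: the window is 24–49 days after February 3, 2025 (when the written notice is served), so February 27, 2025 through March 24, 2025; done March 28, 2025 — 4 days after the window closed.
That is the first point of non-compliance.

Step 2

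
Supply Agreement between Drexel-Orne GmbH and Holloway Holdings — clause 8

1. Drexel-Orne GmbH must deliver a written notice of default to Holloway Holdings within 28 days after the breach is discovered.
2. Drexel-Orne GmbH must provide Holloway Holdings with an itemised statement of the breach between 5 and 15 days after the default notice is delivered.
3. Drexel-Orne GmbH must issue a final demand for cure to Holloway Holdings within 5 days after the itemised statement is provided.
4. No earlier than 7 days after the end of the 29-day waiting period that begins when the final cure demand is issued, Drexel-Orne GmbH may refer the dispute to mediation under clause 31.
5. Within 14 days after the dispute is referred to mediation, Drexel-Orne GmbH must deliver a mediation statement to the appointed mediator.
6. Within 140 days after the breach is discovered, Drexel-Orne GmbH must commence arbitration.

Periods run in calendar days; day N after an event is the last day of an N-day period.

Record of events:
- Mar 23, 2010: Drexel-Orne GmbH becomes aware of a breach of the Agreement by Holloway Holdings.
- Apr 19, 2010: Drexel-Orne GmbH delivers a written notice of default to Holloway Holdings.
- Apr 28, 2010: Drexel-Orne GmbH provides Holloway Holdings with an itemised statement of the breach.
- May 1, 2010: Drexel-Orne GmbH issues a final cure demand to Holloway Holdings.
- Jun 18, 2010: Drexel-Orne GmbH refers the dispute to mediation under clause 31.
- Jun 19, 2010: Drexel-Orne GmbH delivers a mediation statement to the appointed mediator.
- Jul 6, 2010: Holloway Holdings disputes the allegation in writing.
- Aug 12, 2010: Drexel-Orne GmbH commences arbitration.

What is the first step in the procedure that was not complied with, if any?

Step 6

(1) due by Mar 23, 2010 + 28 days = Apr 20, 2010; completed Apr 19, 2010, before the deadline.
(2) the permitted window runs from Apr 19, 2010 + 5 = Apr 24, 2010 to Apr 19, 2010 + 15 = May 4, 2010; done Apr 28, 2010 — within the window.
(3) due by Apr 28, 2010 + 5 days = May 3, 2010; completed May 1, 2010, before the deadline.
(4) permitted from May 30, 2010 + 7 days = Jun 6, 2010 onward; Jun 18, 2010 is on or after that date.
(5) due by Jun 18, 2010 + 14 days = Jul 2, 2010; Jun 19, 2010 is within that limit.
(6) due by Mar 23, 2010 + 140 days = Aug 10, 2010; not done until Aug 12, 2010, 2 days after the deadline.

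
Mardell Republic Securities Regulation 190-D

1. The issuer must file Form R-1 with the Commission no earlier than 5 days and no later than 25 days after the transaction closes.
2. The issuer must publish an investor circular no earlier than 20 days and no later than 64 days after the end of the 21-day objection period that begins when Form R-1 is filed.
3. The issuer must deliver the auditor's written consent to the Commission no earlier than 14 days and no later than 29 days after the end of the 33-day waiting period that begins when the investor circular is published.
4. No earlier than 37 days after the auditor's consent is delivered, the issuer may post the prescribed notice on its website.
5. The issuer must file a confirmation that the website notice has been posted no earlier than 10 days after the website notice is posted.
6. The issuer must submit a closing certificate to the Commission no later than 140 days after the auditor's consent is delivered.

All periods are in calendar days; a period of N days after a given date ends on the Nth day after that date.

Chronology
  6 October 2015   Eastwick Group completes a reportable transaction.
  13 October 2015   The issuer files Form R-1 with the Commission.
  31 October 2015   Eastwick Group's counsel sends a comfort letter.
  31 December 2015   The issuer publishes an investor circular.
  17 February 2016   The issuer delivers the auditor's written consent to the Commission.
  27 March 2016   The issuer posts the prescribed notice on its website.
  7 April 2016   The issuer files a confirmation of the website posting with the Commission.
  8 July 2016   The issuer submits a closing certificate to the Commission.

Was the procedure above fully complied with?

Step 1: the window is 5–25 days after 6 October 2015 (when the transaction closes), so 11 October 2015 through 31 October 2015; done 13 October 2015, which is between those dates.
Step 2: the window is 20–64 days after 3 November 2015 (end of the 21-day objection period, which began when Form R-1 is filed on 13 October 2015), so 23 November 2015 through 6 January 2016; done 31 December 2015 — within the window.
Step 3: the window is 14–29 days after 2 February 2016 (end of the 33-day waiting period, which began when the investor circular is published on 31 December 2015), so 16 February 2016 through 2 March 2016; 17 February 2016 falls inside that range.
Step 4: the earliest permitted date is 37 days after 17 February 2016 (when the auditor's consent is delivered), i.e. 25 March 2016; done 27 March 2016, after the minimum wait.
Step 5: the earliest permitted date is 10 days after 27 March 2016 (when the website notice is posted), i.e. 6 April 2016; done 7 April 2016, after the minimum wait.
Step 6: 140 days after 17 February 2016 (when the auditor's consent is delivered) is 6 July 2016; 8 July 2016 misses that deadline by 2 days.
That is the first point of non-compliance.

No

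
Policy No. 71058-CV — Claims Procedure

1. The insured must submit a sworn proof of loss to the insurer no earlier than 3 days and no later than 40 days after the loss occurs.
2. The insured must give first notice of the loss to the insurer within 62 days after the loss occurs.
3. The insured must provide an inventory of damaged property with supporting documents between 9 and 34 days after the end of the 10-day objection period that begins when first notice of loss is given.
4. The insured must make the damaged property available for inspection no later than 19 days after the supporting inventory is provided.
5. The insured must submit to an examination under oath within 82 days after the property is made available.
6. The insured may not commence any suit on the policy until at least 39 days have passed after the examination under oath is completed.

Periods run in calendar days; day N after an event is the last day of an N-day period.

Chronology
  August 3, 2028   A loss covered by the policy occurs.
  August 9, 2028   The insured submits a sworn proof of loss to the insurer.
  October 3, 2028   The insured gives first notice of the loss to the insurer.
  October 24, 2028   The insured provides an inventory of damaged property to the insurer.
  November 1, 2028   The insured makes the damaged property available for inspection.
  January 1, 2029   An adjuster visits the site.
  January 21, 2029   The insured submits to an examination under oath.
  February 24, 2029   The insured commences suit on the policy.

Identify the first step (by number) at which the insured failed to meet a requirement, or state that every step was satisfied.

Step 1 — 3 and 40 days from August 3, 2028 (when the loss occurs) are August 6, 2028 and September 12, 2028 respectively; done August 9, 2028 — within the window.
Step 2 — counting 62 days from August 3, 2028 (when the loss occurs) gives a deadline of October 4, 2028; completed October 3, 2028, before the deadline.
Step 3 — 9 and 34 days from October 13, 2028 (end of the 10-day objection period, which began when first notice of loss is given on October 3, 2028) are October 22, 2028 and November 16, 2028 respectively; done October 24, 2028 — within the window.
Step 4 — counting 19 days from October 24, 2028 (when the supporting inventory is provided) gives a deadline of November 12, 2028; November 1, 2028 is within that limit.
Step 5 — counting 82 days from November 1, 2028 (when the property is made available) gives a deadline of January 22, 2029; January 21, 2029 is within that limit.
Step 6 — must wait 39 days from January 21, 2029 (when the examination under oath is completed), so not before March 1, 2029; acted on February 24, 2029, 5 days prematurely.

Step 6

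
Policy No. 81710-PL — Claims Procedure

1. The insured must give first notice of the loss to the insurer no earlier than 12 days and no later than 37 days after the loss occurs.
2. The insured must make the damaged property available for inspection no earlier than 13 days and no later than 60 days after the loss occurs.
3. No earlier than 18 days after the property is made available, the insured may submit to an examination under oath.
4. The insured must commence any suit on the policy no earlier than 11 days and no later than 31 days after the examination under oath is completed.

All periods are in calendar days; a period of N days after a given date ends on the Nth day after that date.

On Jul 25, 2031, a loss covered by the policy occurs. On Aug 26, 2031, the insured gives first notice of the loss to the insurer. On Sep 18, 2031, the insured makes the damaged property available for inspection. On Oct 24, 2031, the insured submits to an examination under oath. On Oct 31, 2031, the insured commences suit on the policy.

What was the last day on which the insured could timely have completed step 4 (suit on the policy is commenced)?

Step 4 runs from Oct 24, 2031, when the examination under oath is completed. The window is 11–31 days after Oct 24, 2031; it closes on Nov 24, 2031.

Nov 24, 2031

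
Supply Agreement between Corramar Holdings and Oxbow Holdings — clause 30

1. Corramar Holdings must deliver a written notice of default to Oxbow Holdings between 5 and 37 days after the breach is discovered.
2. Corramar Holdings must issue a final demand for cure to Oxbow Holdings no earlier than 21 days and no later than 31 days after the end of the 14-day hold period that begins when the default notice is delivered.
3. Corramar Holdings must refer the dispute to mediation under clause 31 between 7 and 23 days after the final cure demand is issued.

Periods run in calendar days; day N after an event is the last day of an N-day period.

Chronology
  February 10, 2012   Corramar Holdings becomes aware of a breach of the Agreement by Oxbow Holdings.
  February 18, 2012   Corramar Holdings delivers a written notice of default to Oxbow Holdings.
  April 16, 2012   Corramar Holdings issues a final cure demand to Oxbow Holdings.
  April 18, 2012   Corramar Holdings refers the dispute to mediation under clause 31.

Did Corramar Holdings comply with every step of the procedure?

No

Step 1: the window is 5–37 days after February 10, 2012 (when the breach is discovered), so February 15, 2012 through March 18, 2012; done February 18, 2012, which is between those dates.
Step 2: the window is 21–31 days after March 3, 2012 (end of the 14-day hold period, which began when the default notice is delivered on February 18, 2012), so March 24, 2012 through April 3, 2012; April 16, 2012 is 13 days past the end of the window.
That is the first point of non-compliance.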